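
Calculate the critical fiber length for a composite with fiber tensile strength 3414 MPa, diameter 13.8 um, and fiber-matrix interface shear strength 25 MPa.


Lc = sigma_f * d / (2 * tau_i) = 3414 * 13.8 / (2 * 25) = 942.3 um

942.3 um


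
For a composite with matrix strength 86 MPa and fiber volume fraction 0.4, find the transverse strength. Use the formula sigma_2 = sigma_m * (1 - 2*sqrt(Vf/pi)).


factor = 1 - 2*sqrt(0.4/pi) = 0.2864
sigma_2 = 86 * 0.2864 = 24.63 MPa

24.63 MPa


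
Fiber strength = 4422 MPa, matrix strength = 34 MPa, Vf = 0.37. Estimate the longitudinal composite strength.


sigma_1 = sigma_f*Vf + sigma_m*(1-Vf) = 4422*0.37 + 34*0.63 = 1657.6 MPa

1657.6 MPa


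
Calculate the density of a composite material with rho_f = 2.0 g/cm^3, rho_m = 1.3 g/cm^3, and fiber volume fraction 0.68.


rho_c = rho_f*Vf + rho_m*(1-Vf) = 2.0*0.68 + 1.3*0.32 = 1.776 g/cm^3

1.776 g/cm^3


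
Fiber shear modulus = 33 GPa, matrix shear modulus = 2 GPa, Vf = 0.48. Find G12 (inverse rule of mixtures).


1/G12 = Vf/Gf + (1-Vf)/Gm = 0.48/33 + 0.52/2
G12 = 3.64 GPa

3.64 GPa


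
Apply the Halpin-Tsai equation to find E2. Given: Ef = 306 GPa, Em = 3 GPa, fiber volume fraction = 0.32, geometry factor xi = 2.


eta = (Ef/Em - 1)/(Ef/Em + xi) = (102.0 - 1)/(102.0 + 2) = 0.9712
E2 = Em*(1+xi*eta*Vf)/(1-eta*Vf) = 7.06 GPa

7.06 GPa


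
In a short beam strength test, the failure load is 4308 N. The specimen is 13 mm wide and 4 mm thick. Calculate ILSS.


ILSS = 3F/(4bh) = 3*4308/(4*13*4) = 62.13 MPa

62.13 MPa


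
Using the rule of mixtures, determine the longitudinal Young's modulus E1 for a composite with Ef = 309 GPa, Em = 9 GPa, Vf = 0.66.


E1 = Ef*Vf + Em*(1-Vf) = 309*0.66 + 9*0.34 = 207.0 GPa

207.0 GPa


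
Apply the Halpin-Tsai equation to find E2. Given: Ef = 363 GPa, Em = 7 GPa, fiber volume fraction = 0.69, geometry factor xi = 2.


eta = (Ef/Em - 1)/(Ef/Em + xi) = (51.8571 - 1)/(51.8571 + 2) = 0.9443
E2 = Em*(1+xi*eta*Vf)/(1-eta*Vf) = 46.27 GPa

46.27 GPa


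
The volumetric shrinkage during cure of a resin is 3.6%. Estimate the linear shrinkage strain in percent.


Linear shrinkage ≈ vol_shrink/3 = 3.6/3 = 1.2%

1.2%


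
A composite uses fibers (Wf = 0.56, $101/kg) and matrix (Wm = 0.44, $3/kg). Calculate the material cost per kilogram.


Cost = cost_f*Wf + cost_m*Wm = 101*0.56 + 3*0.44 = $57.88/kg

$57.88/kg


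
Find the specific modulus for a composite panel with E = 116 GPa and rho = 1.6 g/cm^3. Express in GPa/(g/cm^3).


Specific stiffness = E/rho = 116/1.6 = 72.5 GPa/(g/cm^3)

72.5 GPa/(g/cm^3)


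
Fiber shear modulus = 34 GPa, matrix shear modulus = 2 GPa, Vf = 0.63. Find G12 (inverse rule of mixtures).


1/G12 = Vf/Gf + (1-Vf)/Gm = 0.63/34 + 0.37/2
G12 = 4.91 GPa

4.91 GPa


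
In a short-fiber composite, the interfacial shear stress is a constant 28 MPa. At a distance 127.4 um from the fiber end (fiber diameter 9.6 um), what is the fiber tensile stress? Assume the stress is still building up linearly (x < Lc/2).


Force balance: sigma_f * (pi*d^2/4) = tau * (pi*d) * x  ->  sigma_f = 4 * tau * x / d
sigma_f = 4 * 28 * 127.4 / 9.6 = 1486.3 MPa

1486.3 MPa


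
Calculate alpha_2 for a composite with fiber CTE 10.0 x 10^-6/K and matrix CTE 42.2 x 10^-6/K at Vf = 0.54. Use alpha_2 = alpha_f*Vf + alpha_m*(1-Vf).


alpha_2 = alpha_f*Vf + alpha_m*(1-Vf) = 10.0*0.54 + 42.2*0.46 = 24.8 x 10^-6/K

24.8 x 10^-6/K


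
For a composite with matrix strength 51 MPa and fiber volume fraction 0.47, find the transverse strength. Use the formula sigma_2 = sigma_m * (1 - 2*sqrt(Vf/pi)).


factor = 1 - 2*sqrt(0.47/pi) = 0.2264
sigma_2 = 51 * 0.2264 = 11.55 MPa

11.55 MPa


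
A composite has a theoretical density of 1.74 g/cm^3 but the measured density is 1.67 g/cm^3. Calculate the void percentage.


Void% = (rho_theo - rho_actual)/rho_theo * 100 = (1.74 - 1.67)/1.74 * 100 = 4.02%

4.02%


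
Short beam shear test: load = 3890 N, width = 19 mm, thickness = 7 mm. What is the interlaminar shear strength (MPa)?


ILSS = 3F/(4bh) = 3*3890/(4*19*7) = 21.94 MPa

21.94 MPa


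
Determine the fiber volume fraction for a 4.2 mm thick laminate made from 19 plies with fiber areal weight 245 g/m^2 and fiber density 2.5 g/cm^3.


Vf = n * FAW / (rho_f * h * 1000) = 19 * 245 / (2.5 * 4.2 * 1000) = 0.4433

0.4433


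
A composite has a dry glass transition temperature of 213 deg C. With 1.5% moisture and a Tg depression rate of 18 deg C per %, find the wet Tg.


Tg_wet = Tg_dry - k*moisture = 213 - 18*1.5 = 186.0 deg C

186.0 deg C


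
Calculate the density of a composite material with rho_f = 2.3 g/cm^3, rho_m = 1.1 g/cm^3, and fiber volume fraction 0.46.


rho_c = rho_f*Vf + rho_m*(1-Vf) = 2.3*0.46 + 1.1*0.54 = 1.652 g/cm^3

1.652 g/cm^3


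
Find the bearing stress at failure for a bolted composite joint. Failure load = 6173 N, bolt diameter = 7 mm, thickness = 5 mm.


sigma_br = F/(d*h) = 6173/(7*5) = 176.4 MPa

176.4 MPa


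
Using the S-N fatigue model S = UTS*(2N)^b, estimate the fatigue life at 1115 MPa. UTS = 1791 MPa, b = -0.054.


N = 0.5 * (S/UTS)^(1/b) = 0.5 * (1115/1791)^(1/-0.054) = 3239.4016 cycles

3239.4016 cycles


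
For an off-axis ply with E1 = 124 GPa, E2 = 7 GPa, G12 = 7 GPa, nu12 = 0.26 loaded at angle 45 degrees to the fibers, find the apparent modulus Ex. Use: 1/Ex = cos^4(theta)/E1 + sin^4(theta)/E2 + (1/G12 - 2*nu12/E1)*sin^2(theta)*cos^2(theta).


cos^4(45) = 0.25, sin^4(45) = 0.25, sin^2(45)*cos^2(45) = 0.25
1/G12 - 2*nu12/E1 = 1/7 - 2*0.26/124 = 0.138664 GPa^-1
1/Ex = 0.25/124 + 0.25/7 + 0.138664*0.25 = 0.0723963 GPa^-1
Ex = 13.81 GPa

13.81 GPa


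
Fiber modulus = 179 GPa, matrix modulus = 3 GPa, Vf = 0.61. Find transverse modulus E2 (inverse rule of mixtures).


1/E2 = Vf/Ef + (1-Vf)/Em = 0.61/179 + 0.39/3
E2 = 7.5 GPa

7.5 GPa


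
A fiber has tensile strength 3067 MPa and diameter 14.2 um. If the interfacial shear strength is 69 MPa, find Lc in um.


Lc = sigma_f * d / (2 * tau_i) = 3067 * 14.2 / (2 * 69) = 315.6 um

315.6 um


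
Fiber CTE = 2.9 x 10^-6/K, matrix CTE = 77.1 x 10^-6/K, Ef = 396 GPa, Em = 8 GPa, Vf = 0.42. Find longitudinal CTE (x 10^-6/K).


E1 = Ef*Vf + Em*(1-Vf) = 170.96
alpha_1 = (alpha_f*Ef*Vf + alpha_m*Em*(1-Vf))/E1 = 4.91 x 10^-6/K

4.91 x 10^-6/K


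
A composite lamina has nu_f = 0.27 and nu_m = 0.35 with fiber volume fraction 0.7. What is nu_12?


nu_12 = nu_f*Vf + nu_m*(1-Vf) = 0.27*0.7 + 0.35*0.3 = 0.294

0.294


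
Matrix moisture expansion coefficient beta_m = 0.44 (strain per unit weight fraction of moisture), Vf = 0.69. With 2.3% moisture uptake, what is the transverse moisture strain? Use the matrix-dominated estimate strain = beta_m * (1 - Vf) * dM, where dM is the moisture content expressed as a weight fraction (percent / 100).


dM = 2.3/100 = 0.023
strain = beta_m * (1-Vf) * dM = 0.44 * 0.31 * 0.023 = 0.0031372

0.0031372


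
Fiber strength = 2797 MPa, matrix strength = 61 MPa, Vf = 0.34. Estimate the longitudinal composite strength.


sigma_1 = sigma_f*Vf + sigma_m*(1-Vf) = 2797*0.34 + 61*0.66 = 991.2 MPa

991.2 MPa


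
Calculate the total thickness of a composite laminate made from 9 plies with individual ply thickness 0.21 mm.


h = n * t_ply = 9 * 0.21 = 1.89 mm

1.89 mm


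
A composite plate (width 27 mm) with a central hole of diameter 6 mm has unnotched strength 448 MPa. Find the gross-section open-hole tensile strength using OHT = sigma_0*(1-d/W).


OHT = sigma_0*(1-d/W) = 448*(1-6/27) = 348.4 MPa

348.4 MPa


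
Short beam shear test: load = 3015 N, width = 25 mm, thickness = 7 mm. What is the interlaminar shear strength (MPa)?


ILSS = 3F/(4bh) = 3*3015/(4*25*7) = 12.92 MPa

12.92 MPa


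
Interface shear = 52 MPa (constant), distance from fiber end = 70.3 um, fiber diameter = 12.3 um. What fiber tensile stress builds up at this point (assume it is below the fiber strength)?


Force balance: sigma_f * (pi*d^2/4) = tau * (pi*d) * x  ->  sigma_f = 4 * tau * x / d
sigma_f = 4 * 52 * 70.3 / 12.3 = 1188.8 MPa

1188.8 MPa


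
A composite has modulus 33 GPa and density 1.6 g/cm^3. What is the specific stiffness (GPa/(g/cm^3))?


Specific stiffness = E/rho = 33/1.6 = 20.6 GPa/(g/cm^3)

20.6 GPa/(g/cm^3)


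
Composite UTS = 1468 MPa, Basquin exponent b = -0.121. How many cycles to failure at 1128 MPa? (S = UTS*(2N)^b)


N = 0.5 * (S/UTS)^(1/b) = 0.5 * (1128/1468)^(1/-0.121) = 4.4113 cycles

4.4113 cycles


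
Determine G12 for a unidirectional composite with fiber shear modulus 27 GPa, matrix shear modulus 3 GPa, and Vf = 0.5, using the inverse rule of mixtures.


1/G12 = Vf/Gf + (1-Vf)/Gm = 0.5/27 + 0.5/3
G12 = 5.4 GPa

5.4 GPa


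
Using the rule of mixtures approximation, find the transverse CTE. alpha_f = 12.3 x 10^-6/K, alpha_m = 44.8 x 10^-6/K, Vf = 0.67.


alpha_2 = alpha_f*Vf + alpha_m*(1-Vf) = 12.3*0.67 + 44.8*0.33 = 23.0 x 10^-6/K

23.0 x 10^-6/K


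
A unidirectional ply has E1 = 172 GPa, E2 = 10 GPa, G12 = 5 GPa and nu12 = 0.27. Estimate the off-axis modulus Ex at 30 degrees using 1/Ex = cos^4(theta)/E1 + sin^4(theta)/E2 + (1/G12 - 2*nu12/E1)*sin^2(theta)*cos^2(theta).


cos^4(30) = 0.5625, sin^4(30) = 0.0625, sin^2(30)*cos^2(30) = 0.1875
1/G12 - 2*nu12/E1 = 1/5 - 2*0.27/172 = 0.19686 GPa^-1
1/Ex = 0.5625/172 + 0.0625/10 + 0.19686*0.1875 = 0.0464317 GPa^-1
Ex = 21.54 GPa

21.54 GPa


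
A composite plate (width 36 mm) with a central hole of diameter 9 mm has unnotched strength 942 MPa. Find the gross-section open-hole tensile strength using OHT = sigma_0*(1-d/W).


OHT = sigma_0*(1-d/W) = 942*(1-9/36) = 706.5 MPa

706.5 MPa


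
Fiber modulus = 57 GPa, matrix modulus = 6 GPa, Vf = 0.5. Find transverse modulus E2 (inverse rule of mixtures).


1/E2 = Vf/Ef + (1-Vf)/Em = 0.5/57 + 0.5/6
E2 = 10.86 GPa

10.86 GPa


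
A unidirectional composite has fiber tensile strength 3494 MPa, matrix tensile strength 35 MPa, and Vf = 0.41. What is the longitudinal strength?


sigma_1 = sigma_f*Vf + sigma_m*(1-Vf) = 3494*0.41 + 35*0.59 = 1453.2 MPa

1453.2 MPa


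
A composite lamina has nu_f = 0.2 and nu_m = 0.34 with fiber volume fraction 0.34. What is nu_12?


nu_12 = nu_f*Vf + nu_m*(1-Vf) = 0.2*0.34 + 0.34*0.66 = 0.2924

0.2924


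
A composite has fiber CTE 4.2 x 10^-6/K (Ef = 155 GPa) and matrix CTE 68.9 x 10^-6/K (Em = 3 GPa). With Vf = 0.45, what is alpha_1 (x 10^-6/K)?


E1 = Ef*Vf + Em*(1-Vf) = 71.4
alpha_1 = (alpha_f*Ef*Vf + alpha_m*Em*(1-Vf))/E1 = 5.7 x 10^-6/K

5.7 x 10^-6/K


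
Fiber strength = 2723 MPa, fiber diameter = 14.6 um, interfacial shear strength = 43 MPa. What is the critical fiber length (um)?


Lc = sigma_f * d / (2 * tau_i) = 2723 * 14.6 / (2 * 43) = 462.3 um

462.3 um


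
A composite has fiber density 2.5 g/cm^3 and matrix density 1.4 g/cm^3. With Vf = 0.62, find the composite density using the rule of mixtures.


rho_c = rho_f*Vf + rho_m*(1-Vf) = 2.5*0.62 + 1.4*0.38 = 2.082 g/cm^3

2.082 g/cm^3


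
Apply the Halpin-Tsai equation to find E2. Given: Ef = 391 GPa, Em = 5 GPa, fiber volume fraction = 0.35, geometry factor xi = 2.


eta = (Ef/Em - 1)/(Ef/Em + xi) = (78.2 - 1)/(78.2 + 2) = 0.9626
E2 = Em*(1+xi*eta*Vf)/(1-eta*Vf) = 12.62 GPa

12.62 GPa


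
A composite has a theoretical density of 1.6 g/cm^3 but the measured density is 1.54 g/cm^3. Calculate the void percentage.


Void% = (rho_theo - rho_actual)/rho_theo * 100 = (1.6 - 1.54)/1.6 * 100 = 3.75%

3.75%


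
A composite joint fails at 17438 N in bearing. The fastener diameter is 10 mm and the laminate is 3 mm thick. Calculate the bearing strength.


sigma_br = F/(d*h) = 17438/(10*3) = 581.3 MPa

581.3 MPa


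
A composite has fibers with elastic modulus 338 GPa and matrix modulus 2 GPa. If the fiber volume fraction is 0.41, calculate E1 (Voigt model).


E1 = Ef*Vf + Em*(1-Vf) = 338*0.41 + 2*0.59 = 139.76 GPa

139.76 GPa


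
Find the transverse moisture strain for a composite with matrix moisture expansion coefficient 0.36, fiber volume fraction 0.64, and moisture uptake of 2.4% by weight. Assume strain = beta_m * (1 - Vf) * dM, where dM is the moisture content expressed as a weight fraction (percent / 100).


dM = 2.4/100 = 0.024
strain = beta_m * (1-Vf) * dM = 0.36 * 0.36 * 0.024 = 0.0031104

0.0031104


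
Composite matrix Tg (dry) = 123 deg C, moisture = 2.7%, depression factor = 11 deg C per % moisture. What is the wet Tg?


Tg_wet = Tg_dry - k*moisture = 123 - 11*2.7 = 93.3 deg C

93.3 deg C


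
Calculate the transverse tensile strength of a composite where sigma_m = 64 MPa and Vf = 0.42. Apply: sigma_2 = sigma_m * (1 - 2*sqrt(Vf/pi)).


factor = 1 - 2*sqrt(0.42/pi) = 0.2687
sigma_2 = 64 * 0.2687 = 17.2 MPa

17.2 MPa


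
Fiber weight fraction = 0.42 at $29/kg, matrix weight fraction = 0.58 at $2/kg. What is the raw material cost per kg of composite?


Cost = cost_f*Wf + cost_m*Wm = 29*0.42 + 2*0.58 = $13.34/kg

$13.34/kg


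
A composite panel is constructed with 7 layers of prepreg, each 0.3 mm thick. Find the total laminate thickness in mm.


h = n * t_ply = 7 * 0.3 = 2.1 mm

2.1 mm


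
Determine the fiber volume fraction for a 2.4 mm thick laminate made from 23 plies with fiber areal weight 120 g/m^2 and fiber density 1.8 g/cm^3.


Vf = n * FAW / (rho_f * h * 1000) = 23 * 120 / (1.8 * 2.4 * 1000) = 0.6389

0.6389


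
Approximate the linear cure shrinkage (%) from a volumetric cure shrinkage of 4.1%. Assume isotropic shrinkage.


Linear shrinkage ≈ vol_shrink/3 = 4.1/3 = 1.367%

1.367%


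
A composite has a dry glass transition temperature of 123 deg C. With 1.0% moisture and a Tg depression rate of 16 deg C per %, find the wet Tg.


Tg_wet = Tg_dry - k*moisture = 123 - 16*1.0 = 107.0 deg C

107.0 deg C


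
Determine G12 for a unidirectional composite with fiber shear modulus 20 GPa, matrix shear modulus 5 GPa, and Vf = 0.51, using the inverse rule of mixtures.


1/G12 = Vf/Gf + (1-Vf)/Gm = 0.51/20 + 0.49/5
G12 = 8.1 GPa

8.1 GPa


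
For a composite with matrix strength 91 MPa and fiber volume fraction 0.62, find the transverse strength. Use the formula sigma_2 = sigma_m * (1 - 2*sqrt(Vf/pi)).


factor = 1 - 2*sqrt(0.62/pi) = 0.1115
sigma_2 = 91 * 0.1115 = 10.15 MPa

10.15 MPa


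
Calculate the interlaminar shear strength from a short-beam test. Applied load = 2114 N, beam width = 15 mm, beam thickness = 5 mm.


ILSS = 3F/(4bh) = 3*2114/(4*15*5) = 21.14 MPa

21.14 MPa


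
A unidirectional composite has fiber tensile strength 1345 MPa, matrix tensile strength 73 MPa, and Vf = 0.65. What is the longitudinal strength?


sigma_1 = sigma_f*Vf + sigma_m*(1-Vf) = 1345*0.65 + 73*0.35 = 899.8 MPa

899.8 MPa


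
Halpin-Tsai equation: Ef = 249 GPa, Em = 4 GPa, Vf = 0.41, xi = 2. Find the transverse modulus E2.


eta = (Ef/Em - 1)/(Ef/Em + xi) = (62.25 - 1)/(62.25 + 2) = 0.9533
E2 = Em*(1+xi*eta*Vf)/(1-eta*Vf) = 11.7 GPa

11.7 GPa


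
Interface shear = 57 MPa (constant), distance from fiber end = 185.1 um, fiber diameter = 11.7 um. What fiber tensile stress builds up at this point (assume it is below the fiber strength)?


Force balance: sigma_f * (pi*d^2/4) = tau * (pi*d) * x  ->  sigma_f = 4 * tau * x / d
sigma_f = 4 * 57 * 185.1 / 11.7 = 3607.1 MPa

3607.1 MPa


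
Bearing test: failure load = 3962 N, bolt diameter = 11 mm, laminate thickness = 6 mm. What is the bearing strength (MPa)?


sigma_br = F/(d*h) = 3962/(11*6) = 60.0 MPa

60.0 MPa


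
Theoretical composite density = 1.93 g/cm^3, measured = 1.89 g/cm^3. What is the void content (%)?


Void% = (rho_theo - rho_actual)/rho_theo * 100 = (1.93 - 1.89)/1.93 * 100 = 2.07%

2.07%


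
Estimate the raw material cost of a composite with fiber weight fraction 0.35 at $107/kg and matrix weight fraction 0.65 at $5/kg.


Cost = cost_f*Wf + cost_m*Wm = 107*0.35 + 5*0.65 = $40.7/kg

$40.7/kg


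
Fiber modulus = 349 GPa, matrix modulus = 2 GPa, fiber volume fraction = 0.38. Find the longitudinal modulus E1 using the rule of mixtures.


E1 = Ef*Vf + Em*(1-Vf) = 349*0.38 + 2*0.62 = 133.86 GPa

133.86 GPa


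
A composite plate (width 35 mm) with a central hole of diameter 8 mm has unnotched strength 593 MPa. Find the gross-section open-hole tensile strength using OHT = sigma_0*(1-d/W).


OHT = sigma_0*(1-d/W) = 593*(1-8/35) = 457.5 MPa

457.5 MPa


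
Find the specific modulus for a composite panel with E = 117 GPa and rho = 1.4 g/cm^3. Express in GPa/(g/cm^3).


Specific stiffness = E/rho = 117/1.4 = 83.6 GPa/(g/cm^3)

83.6 GPa/(g/cm^3)


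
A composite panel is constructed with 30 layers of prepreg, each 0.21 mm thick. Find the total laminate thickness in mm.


h = n * t_ply = 30 * 0.21 = 6.3 mm

6.3 mm


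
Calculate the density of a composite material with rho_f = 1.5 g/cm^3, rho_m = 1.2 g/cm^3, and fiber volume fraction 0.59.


rho_c = rho_f*Vf + rho_m*(1-Vf) = 1.5*0.59 + 1.2*0.41 = 1.377 g/cm^3

1.377 g/cm^3


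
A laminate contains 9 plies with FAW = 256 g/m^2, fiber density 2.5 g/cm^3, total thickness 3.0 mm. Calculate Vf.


Vf = n * FAW / (rho_f * h * 1000) = 9 * 256 / (2.5 * 3.0 * 1000) = 0.3072

0.3072


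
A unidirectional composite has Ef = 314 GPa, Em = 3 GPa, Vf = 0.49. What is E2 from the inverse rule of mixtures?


1/E2 = Vf/Ef + (1-Vf)/Em = 0.49/314 + 0.51/3
E2 = 5.83 GPa

5.83 GPa


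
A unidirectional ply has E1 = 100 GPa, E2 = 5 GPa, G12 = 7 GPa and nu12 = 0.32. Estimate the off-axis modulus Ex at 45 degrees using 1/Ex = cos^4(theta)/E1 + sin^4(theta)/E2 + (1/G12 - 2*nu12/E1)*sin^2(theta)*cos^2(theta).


cos^4(45) = 0.25, sin^4(45) = 0.25, sin^2(45)*cos^2(45) = 0.25
1/G12 - 2*nu12/E1 = 1/7 - 2*0.32/100 = 0.136457 GPa^-1
1/Ex = 0.25/100 + 0.25/5 + 0.136457*0.25 = 0.0866143 GPa^-1
Ex = 11.55 GPa

11.55 GPa


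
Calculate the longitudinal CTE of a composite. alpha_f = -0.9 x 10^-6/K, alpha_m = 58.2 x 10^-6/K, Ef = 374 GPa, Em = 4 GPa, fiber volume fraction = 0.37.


E1 = Ef*Vf + Em*(1-Vf) = 140.9
alpha_1 = (alpha_f*Ef*Vf + alpha_m*Em*(1-Vf))/E1 = 0.16 x 10^-6/K

0.16 x 10^-6/K


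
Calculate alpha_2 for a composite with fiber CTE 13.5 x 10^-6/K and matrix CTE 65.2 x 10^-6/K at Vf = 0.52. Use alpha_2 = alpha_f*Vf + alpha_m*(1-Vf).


alpha_2 = alpha_f*Vf + alpha_m*(1-Vf) = 13.5*0.52 + 65.2*0.48 = 38.3 x 10^-6/K

38.3 x 10^-6/K


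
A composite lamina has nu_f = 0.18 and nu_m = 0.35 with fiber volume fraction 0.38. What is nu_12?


nu_12 = nu_f*Vf + nu_m*(1-Vf) = 0.18*0.38 + 0.35*0.62 = 0.2854

0.2854


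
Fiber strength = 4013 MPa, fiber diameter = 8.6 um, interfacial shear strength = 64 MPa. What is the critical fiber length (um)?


Lc = sigma_f * d / (2 * tau_i) = 4013 * 8.6 / (2 * 64) = 269.6 um

269.6 um


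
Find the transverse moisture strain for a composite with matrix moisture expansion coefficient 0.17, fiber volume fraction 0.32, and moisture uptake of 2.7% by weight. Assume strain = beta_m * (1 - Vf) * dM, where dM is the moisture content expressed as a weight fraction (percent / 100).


dM = 2.7/100 = 0.027
strain = beta_m * (1-Vf) * dM = 0.17 * 0.68 * 0.027 = 0.0031212

0.0031212


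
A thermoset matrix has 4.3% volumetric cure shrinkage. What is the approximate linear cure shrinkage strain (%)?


Linear shrinkage ≈ vol_shrink/3 = 4.3/3 = 1.433%

1.433%


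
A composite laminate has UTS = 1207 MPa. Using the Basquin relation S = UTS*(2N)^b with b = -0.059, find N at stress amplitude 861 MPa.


N = 0.5 * (S/UTS)^(1/b) = 0.5 * (861/1207)^(1/-0.059) = 153.2782 cycles

153.2782 cycles


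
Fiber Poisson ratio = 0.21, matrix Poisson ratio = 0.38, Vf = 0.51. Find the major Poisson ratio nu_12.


nu_12 = nu_f*Vf + nu_m*(1-Vf) = 0.21*0.51 + 0.38*0.49 = 0.2933

0.2933


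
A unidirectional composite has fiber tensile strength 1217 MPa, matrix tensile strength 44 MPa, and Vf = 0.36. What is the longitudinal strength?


sigma_1 = sigma_f*Vf + sigma_m*(1-Vf) = 1217*0.36 + 44*0.64 = 466.3 MPa

466.3 MPa


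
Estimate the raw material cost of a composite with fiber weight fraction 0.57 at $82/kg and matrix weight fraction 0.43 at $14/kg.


Cost = cost_f*Wf + cost_m*Wm = 82*0.57 + 14*0.43 = $52.76/kg

$52.76/kg


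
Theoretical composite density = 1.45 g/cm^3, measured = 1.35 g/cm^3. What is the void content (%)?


Void% = (rho_theo - rho_actual)/rho_theo * 100 = (1.45 - 1.35)/1.45 * 100 = 6.9%

6.9%


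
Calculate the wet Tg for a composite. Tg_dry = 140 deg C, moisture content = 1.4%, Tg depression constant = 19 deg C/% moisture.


Tg_wet = Tg_dry - k*moisture = 140 - 19*1.4 = 113.4 deg C

113.4 deg C


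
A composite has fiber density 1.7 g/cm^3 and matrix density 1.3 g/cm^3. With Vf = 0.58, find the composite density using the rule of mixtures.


rho_c = rho_f*Vf + rho_m*(1-Vf) = 1.7*0.58 + 1.3*0.42 = 1.532 g/cm^3

1.532 g/cm^3


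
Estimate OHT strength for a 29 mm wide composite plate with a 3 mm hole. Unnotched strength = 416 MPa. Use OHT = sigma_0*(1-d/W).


OHT = sigma_0*(1-d/W) = 416*(1-3/29) = 373.0 MPa

373.0 MPa


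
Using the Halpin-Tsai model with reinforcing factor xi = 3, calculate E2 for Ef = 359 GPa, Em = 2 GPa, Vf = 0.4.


eta = (Ef/Em - 1)/(Ef/Em + xi) = (179.5 - 1)/(179.5 + 3) = 0.9781
E2 = Em*(1+xi*eta*Vf)/(1-eta*Vf) = 7.14 GPa

7.14 GPa


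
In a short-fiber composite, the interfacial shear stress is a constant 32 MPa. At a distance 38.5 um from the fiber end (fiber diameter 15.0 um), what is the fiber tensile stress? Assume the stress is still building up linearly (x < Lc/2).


Force balance: sigma_f * (pi*d^2/4) = tau * (pi*d) * x  ->  sigma_f = 4 * tau * x / d
sigma_f = 4 * 32 * 38.5 / 15.0 = 328.5 MPa

328.5 MPa


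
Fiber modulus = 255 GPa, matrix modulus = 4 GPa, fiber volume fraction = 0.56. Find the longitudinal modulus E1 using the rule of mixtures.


E1 = Ef*Vf + Em*(1-Vf) = 255*0.56 + 4*0.44 = 144.56 GPa

144.56 GPa


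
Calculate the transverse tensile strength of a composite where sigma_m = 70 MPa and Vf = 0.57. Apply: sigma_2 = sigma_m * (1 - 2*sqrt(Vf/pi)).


factor = 1 - 2*sqrt(0.57/pi) = 0.1481
sigma_2 = 70 * 0.1481 = 10.37 MPa

10.37 MPa


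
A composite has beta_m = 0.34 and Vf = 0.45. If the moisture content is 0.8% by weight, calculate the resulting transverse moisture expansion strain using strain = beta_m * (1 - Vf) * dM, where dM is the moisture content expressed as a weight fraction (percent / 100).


dM = 0.8/100 = 0.008
strain = beta_m * (1-Vf) * dM = 0.34 * 0.55 * 0.008 = 0.001496

0.001496


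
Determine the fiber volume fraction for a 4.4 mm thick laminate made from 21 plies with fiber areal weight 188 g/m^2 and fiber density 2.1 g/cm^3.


Vf = n * FAW / (rho_f * h * 1000) = 21 * 188 / (2.1 * 4.4 * 1000) = 0.4273

0.4273


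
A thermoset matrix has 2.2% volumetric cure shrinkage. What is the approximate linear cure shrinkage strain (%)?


Linear shrinkage ≈ vol_shrink/3 = 2.2/3 = 0.733%

0.733%


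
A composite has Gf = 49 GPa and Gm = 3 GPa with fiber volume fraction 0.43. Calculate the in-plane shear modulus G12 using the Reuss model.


1/G12 = Vf/Gf + (1-Vf)/Gm = 0.43/49 + 0.57/3
G12 = 5.03 GPa

5.03 GPa


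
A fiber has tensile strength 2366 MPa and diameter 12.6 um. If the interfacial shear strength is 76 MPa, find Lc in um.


Lc = sigma_f * d / (2 * tau_i) = 2366 * 12.6 / (2 * 76) = 196.1 um

196.1 um


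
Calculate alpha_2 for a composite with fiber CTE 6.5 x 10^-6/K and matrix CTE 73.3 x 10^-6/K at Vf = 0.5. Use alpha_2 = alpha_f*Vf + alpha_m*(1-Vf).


alpha_2 = alpha_f*Vf + alpha_m*(1-Vf) = 6.5*0.5 + 73.3*0.5 = 39.9 x 10^-6/K

39.9 x 10^-6/K


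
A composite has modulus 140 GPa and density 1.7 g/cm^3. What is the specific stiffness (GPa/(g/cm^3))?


Specific stiffness = E/rho = 140/1.7 = 82.4 GPa/(g/cm^3)

82.4 GPa/(g/cm^3)


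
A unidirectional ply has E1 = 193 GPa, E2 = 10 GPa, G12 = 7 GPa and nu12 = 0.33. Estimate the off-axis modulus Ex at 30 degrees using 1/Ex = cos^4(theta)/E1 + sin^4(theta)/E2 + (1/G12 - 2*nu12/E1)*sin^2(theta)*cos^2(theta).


cos^4(30) = 0.5625, sin^4(30) = 0.0625, sin^2(30)*cos^2(30) = 0.1875
1/G12 - 2*nu12/E1 = 1/7 - 2*0.33/193 = 0.139437 GPa^-1
1/Ex = 0.5625/193 + 0.0625/10 + 0.139437*0.1875 = 0.035309 GPa^-1
Ex = 28.32 GPa

28.32 GPa


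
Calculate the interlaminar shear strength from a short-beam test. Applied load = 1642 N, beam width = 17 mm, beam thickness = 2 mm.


ILSS = 3F/(4bh) = 3*1642/(4*17*2) = 36.22 MPa

36.22 MPa


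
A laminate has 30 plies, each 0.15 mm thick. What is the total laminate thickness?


h = n * t_ply = 30 * 0.15 = 4.5 mm

4.5 mm


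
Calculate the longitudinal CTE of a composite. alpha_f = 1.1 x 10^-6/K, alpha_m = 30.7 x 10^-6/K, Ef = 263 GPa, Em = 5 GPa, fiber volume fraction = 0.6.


E1 = Ef*Vf + Em*(1-Vf) = 159.8
alpha_1 = (alpha_f*Ef*Vf + alpha_m*Em*(1-Vf))/E1 = 1.47 x 10^-6/K

1.47 x 10^-6/K


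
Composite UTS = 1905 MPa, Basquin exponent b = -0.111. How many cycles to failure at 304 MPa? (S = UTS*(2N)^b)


N = 0.5 * (S/UTS)^(1/b) = 0.5 * (304/1905)^(1/-0.111) = 7.5743e+06 cycles

7.5743e+06 cycles


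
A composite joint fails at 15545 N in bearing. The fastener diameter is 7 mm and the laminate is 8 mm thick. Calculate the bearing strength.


sigma_br = F/(d*h) = 15545/(7*8) = 277.6 MPa

277.6 MPa


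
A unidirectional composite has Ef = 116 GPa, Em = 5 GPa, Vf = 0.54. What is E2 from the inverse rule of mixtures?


1/E2 = Vf/Ef + (1-Vf)/Em = 0.54/116 + 0.46/5
E2 = 10.35 GPa

10.35 GPa


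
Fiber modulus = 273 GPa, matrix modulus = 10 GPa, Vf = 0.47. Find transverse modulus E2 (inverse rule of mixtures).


1/E2 = Vf/Ef + (1-Vf)/Em = 0.47/273 + 0.53/10
E2 = 18.27 GPa

18.27 GPa


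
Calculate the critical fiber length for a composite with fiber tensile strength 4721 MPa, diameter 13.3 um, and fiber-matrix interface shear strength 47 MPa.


Lc = sigma_f * d / (2 * tau_i) = 4721 * 13.3 / (2 * 47) = 668.0 um

668.0 um


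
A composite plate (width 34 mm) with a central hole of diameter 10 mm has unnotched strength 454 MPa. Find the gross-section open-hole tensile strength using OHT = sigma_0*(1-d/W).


OHT = sigma_0*(1-d/W) = 454*(1-10/34) = 320.5 MPa

320.5 MPa


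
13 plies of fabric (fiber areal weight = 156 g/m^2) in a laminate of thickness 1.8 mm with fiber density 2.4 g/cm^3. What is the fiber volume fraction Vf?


Vf = n * FAW / (rho_f * h * 1000) = 13 * 156 / (2.4 * 1.8 * 1000) = 0.4694

0.4694


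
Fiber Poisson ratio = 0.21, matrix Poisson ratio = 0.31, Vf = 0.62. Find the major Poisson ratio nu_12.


nu_12 = nu_f*Vf + nu_m*(1-Vf) = 0.21*0.62 + 0.31*0.38 = 0.248

0.248


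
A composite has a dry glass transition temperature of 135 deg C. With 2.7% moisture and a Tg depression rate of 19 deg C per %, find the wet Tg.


Tg_wet = Tg_dry - k*moisture = 135 - 19*2.7 = 83.7 deg C

83.7 deg C


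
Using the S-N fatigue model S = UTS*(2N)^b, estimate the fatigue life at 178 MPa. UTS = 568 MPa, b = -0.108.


N = 0.5 * (S/UTS)^(1/b) = 0.5 * (178/568)^(1/-0.108) = 23172.5107 cycles

23172.5107 cycles


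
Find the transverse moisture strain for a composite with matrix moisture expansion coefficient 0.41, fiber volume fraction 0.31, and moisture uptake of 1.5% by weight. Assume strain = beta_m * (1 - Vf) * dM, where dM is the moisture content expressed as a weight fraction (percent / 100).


dM = 1.5/100 = 0.015
strain = beta_m * (1-Vf) * dM = 0.41 * 0.69 * 0.015 = 0.0042435

0.0042435


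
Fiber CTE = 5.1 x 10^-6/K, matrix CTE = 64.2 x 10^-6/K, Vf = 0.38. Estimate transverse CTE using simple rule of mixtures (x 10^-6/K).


alpha_2 = alpha_f*Vf + alpha_m*(1-Vf) = 5.1*0.38 + 64.2*0.62 = 41.7 x 10^-6/K

41.7 x 10^-6/K


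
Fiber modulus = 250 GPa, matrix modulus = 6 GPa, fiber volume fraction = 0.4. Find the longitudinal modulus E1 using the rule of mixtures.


E1 = Ef*Vf + Em*(1-Vf) = 250*0.4 + 6*0.6 = 103.6 GPa

103.6 GPa


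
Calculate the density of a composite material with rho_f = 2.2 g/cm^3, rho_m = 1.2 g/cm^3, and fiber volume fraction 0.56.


rho_c = rho_f*Vf + rho_m*(1-Vf) = 2.2*0.56 + 1.2*0.44 = 1.76 g/cm^3

1.76 g/cm^3


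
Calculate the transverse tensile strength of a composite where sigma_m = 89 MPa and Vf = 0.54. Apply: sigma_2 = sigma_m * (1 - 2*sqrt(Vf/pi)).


factor = 1 - 2*sqrt(0.54/pi) = 0.1708
sigma_2 = 89 * 0.1708 = 15.2 MPa

15.2 MPa


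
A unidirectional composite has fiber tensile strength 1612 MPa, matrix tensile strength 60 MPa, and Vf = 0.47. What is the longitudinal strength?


sigma_1 = sigma_f*Vf + sigma_m*(1-Vf) = 1612*0.47 + 60*0.53 = 789.4 MPa

789.4 MPa


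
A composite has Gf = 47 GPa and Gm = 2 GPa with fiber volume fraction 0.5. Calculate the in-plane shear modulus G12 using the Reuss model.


1/G12 = Vf/Gf + (1-Vf)/Gm = 0.5/47 + 0.5/2
G12 = 3.84 GPa

3.84 GPa


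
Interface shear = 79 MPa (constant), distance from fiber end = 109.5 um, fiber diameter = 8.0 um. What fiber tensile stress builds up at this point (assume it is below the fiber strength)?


Force balance: sigma_f * (pi*d^2/4) = tau * (pi*d) * x  ->  sigma_f = 4 * tau * x / d
sigma_f = 4 * 79 * 109.5 / 8.0 = 4325.3 MPa

4325.3 MPa


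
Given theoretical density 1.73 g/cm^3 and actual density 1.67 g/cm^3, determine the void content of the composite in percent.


Void% = (rho_theo - rho_actual)/rho_theo * 100 = (1.73 - 1.67)/1.73 * 100 = 3.47%

3.47%


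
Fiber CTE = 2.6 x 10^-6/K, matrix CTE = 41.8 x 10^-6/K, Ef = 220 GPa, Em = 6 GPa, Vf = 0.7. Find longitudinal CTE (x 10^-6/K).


E1 = Ef*Vf + Em*(1-Vf) = 155.8
alpha_1 = (alpha_f*Ef*Vf + alpha_m*Em*(1-Vf))/E1 = 3.05 x 10^-6/K

3.05 x 10^-6/K


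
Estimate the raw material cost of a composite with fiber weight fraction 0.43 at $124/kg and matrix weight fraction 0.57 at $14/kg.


Cost = cost_f*Wf + cost_m*Wm = 124*0.43 + 14*0.57 = $61.3/kg

$61.3/kg


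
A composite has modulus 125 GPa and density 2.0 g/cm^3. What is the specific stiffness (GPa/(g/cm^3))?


Specific stiffness = E/rho = 125/2.0 = 62.5 GPa/(g/cm^3)

62.5 GPa/(g/cm^3)


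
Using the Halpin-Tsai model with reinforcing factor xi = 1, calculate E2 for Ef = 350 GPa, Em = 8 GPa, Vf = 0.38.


eta = (Ef/Em - 1)/(Ef/Em + xi) = (43.75 - 1)/(43.75 + 1) = 0.9553
E2 = Em*(1+xi*eta*Vf)/(1-eta*Vf) = 17.12 GPa

17.12 GPa


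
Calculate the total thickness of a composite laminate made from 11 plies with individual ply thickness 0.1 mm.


h = n * t_ply = 11 * 0.1 = 1.1 mm

1.1 mm


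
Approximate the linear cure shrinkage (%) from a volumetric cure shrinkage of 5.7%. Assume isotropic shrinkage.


Linear shrinkage ≈ vol_shrink/3 = 5.7/3 = 1.9%

1.9%


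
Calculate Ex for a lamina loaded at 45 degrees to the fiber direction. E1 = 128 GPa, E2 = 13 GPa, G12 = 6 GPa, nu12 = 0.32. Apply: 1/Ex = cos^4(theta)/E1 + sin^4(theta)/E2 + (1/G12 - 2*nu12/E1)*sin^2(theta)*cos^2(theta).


cos^4(45) = 0.25, sin^4(45) = 0.25, sin^2(45)*cos^2(45) = 0.25
1/G12 - 2*nu12/E1 = 1/6 - 2*0.32/128 = 0.161667 GPa^-1
1/Ex = 0.25/128 + 0.25/13 + 0.161667*0.25 = 0.0616006 GPa^-1
Ex = 16.23 GPa

16.23 GPa


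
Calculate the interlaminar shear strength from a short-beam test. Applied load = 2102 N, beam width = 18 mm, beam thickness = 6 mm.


ILSS = 3F/(4bh) = 3*2102/(4*18*6) = 14.6 MPa

14.6 MPa


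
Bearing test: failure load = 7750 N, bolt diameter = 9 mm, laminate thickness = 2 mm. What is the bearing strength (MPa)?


sigma_br = F/(d*h) = 7750/(9*2) = 430.6 MPa

430.6 MPa


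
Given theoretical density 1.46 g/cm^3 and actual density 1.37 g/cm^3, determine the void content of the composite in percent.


Void% = (rho_theo - rho_actual)/rho_theo * 100 = (1.46 - 1.37)/1.46 * 100 = 6.16%

6.16%


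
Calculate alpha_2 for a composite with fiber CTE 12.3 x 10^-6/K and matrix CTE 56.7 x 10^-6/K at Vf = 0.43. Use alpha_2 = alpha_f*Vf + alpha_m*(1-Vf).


alpha_2 = alpha_f*Vf + alpha_m*(1-Vf) = 12.3*0.43 + 56.7*0.57 = 37.6 x 10^-6/K

37.6 x 10^-6/K


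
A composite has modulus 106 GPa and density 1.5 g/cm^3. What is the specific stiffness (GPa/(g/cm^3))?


Specific stiffness = E/rho = 106/1.5 = 70.7 GPa/(g/cm^3)

70.7 GPa/(g/cm^3)


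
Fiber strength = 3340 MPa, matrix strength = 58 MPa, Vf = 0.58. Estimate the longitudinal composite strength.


sigma_1 = sigma_f*Vf + sigma_m*(1-Vf) = 3340*0.58 + 58*0.42 = 1961.6 MPa

1961.6 MPa


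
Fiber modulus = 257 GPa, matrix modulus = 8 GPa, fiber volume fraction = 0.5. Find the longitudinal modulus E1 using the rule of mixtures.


E1 = Ef*Vf + Em*(1-Vf) = 257*0.5 + 8*0.5 = 132.5 GPa

132.5 GPa


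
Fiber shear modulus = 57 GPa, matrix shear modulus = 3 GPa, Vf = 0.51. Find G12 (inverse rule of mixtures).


1/G12 = Vf/Gf + (1-Vf)/Gm = 0.51/57 + 0.49/3
G12 = 5.8 GPa

5.8 GPa


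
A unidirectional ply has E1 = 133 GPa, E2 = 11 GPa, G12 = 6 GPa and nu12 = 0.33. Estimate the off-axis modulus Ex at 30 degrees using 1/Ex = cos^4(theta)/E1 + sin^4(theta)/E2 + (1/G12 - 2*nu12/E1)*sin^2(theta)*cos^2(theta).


cos^4(30) = 0.5625, sin^4(30) = 0.0625, sin^2(30)*cos^2(30) = 0.1875
1/G12 - 2*nu12/E1 = 1/6 - 2*0.33/133 = 0.161704 GPa^-1
1/Ex = 0.5625/133 + 0.0625/11 + 0.161704*0.1875 = 0.0402307 GPa^-1
Ex = 24.86 GPa

24.86 GPa


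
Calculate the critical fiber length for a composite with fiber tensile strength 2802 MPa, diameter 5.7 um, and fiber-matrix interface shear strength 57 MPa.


Lc = sigma_f * d / (2 * tau_i) = 2802 * 5.7 / (2 * 57) = 140.1 um

140.1 um


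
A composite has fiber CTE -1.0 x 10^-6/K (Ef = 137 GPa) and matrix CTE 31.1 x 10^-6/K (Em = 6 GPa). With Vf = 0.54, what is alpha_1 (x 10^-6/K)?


E1 = Ef*Vf + Em*(1-Vf) = 76.74
alpha_1 = (alpha_f*Ef*Vf + alpha_m*Em*(1-Vf))/E1 = 0.15 x 10^-6/K

0.15 x 10^-6/K


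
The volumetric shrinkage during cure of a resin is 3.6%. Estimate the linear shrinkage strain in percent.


Linear shrinkage ≈ vol_shrink/3 = 3.6/3 = 1.2%

1.2%


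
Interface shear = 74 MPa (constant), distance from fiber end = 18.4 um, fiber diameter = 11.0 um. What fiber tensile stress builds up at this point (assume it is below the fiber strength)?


Force balance: sigma_f * (pi*d^2/4) = tau * (pi*d) * x  ->  sigma_f = 4 * tau * x / d
sigma_f = 4 * 74 * 18.4 / 11.0 = 495.1 MPa

495.1 MPa


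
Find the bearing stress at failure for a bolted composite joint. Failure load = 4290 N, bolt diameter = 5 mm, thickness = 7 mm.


sigma_br = F/(d*h) = 4290/(5*7) = 122.6 MPa

122.6 MPa


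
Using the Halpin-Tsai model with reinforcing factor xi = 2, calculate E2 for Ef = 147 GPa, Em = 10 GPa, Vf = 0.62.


eta = (Ef/Em - 1)/(Ef/Em + xi) = (14.7 - 1)/(14.7 + 2) = 0.8204
E2 = Em*(1+xi*eta*Vf)/(1-eta*Vf) = 41.05 GPa

41.05 GPa


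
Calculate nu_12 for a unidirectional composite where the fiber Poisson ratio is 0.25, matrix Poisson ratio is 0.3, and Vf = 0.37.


nu_12 = nu_f*Vf + nu_m*(1-Vf) = 0.25*0.37 + 0.3*0.63 = 0.2815

0.2815


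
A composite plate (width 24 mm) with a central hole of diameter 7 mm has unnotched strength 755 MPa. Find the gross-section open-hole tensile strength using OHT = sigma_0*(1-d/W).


OHT = sigma_0*(1-d/W) = 755*(1-7/24) = 534.8 MPa

534.8 MPa


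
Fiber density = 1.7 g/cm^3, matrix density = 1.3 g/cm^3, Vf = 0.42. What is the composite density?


rho_c = rho_f*Vf + rho_m*(1-Vf) = 1.7*0.42 + 1.3*0.58 = 1.468 g/cm^3

1.468 g/cm^3


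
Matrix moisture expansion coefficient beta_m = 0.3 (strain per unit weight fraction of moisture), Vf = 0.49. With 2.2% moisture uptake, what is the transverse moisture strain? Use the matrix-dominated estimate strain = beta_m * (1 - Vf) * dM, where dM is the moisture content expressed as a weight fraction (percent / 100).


dM = 2.2/100 = 0.022
strain = beta_m * (1-Vf) * dM = 0.3 * 0.51 * 0.022 = 0.003366

0.003366


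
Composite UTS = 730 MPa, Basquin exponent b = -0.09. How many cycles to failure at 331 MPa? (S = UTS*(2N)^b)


N = 0.5 * (S/UTS)^(1/b) = 0.5 * (331/730)^(1/-0.09) = 3277.7787 cycles

3277.7787 cycles


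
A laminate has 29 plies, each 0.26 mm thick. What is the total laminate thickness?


h = n * t_ply = 29 * 0.26 = 7.54 mm

7.54 mm


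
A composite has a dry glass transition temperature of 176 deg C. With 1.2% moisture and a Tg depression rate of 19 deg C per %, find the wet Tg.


Tg_wet = Tg_dry - k*moisture = 176 - 19*1.2 = 153.2 deg C

153.2 deg C


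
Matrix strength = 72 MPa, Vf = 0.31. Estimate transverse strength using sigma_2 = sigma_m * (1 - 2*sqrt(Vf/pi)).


factor = 1 - 2*sqrt(0.31/pi) = 0.3717
sigma_2 = 72 * 0.3717 = 26.77 MPa

26.77 MPa


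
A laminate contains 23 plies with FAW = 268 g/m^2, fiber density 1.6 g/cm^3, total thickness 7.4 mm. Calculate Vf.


Vf = n * FAW / (rho_f * h * 1000) = 23 * 268 / (1.6 * 7.4 * 1000) = 0.5206

0.5206


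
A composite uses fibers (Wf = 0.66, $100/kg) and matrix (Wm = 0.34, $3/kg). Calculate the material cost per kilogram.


Cost = cost_f*Wf + cost_m*Wm = 100*0.66 + 3*0.34 = $67.02/kg

$67.02/kg


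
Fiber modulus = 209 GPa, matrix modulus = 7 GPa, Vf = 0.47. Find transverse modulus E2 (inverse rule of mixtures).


1/E2 = Vf/Ef + (1-Vf)/Em = 0.47/209 + 0.53/7
E2 = 12.83 GPa

12.83 GPa


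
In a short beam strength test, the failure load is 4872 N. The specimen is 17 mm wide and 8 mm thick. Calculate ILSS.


ILSS = 3F/(4bh) = 3*4872/(4*17*8) = 26.87 MPa

26.87 MPa


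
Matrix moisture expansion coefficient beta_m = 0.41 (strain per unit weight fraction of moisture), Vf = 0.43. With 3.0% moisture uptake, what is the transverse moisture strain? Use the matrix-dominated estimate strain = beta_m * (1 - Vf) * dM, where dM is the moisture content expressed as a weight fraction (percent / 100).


dM = 3.0/100 = 0.03
strain = beta_m * (1-Vf) * dM = 0.41 * 0.57 * 0.03 = 0.007011

0.007011


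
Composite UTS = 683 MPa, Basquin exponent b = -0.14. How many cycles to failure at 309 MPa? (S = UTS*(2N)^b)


N = 0.5 * (S/UTS)^(1/b) = 0.5 * (309/683)^(1/-0.14) = 144.3492 cycles

144.3492 cycles


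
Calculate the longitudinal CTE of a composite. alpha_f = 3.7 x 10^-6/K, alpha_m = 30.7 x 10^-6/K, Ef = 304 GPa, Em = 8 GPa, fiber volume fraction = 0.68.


E1 = Ef*Vf + Em*(1-Vf) = 209.28
alpha_1 = (alpha_f*Ef*Vf + alpha_m*Em*(1-Vf))/E1 = 4.03 x 10^-6/K

4.03 x 10^-6/K


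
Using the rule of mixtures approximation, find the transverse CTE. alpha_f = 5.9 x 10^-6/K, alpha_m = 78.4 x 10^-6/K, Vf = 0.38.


alpha_2 = alpha_f*Vf + alpha_m*(1-Vf) = 5.9*0.38 + 78.4*0.62 = 50.9 x 10^-6/K

50.9 x 10^-6/K


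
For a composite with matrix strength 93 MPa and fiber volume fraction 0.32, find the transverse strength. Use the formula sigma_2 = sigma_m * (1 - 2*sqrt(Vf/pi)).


factor = 1 - 2*sqrt(0.32/pi) = 0.3617
sigma_2 = 93 * 0.3617 = 33.64 MPa

33.64 MPa


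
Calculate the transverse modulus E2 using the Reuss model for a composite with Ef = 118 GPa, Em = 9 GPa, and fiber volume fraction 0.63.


1/E2 = Vf/Ef + (1-Vf)/Em = 0.63/118 + 0.37/9
E2 = 21.53 GPa

21.53 GPa


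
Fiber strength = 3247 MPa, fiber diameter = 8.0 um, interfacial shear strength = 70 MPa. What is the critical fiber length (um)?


Lc = sigma_f * d / (2 * tau_i) = 3247 * 8.0 / (2 * 70) = 185.5 um

185.5 um


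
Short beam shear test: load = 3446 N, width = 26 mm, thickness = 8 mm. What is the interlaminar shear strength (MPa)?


ILSS = 3F/(4bh) = 3*3446/(4*26*8) = 12.43 MPa

12.43 MPa


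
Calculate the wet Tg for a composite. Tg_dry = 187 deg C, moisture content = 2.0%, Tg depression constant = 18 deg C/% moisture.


Tg_wet = Tg_dry - k*moisture = 187 - 18*2.0 = 151.0 deg C

151.0 deg C
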